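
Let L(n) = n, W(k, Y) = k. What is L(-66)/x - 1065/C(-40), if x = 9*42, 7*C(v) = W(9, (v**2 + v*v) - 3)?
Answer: -52196/63 ≈ -828.51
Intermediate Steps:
C(v) = 9/7 (C(v) = (1/7)*9 = 9/7)
x = 378
L(-66)/x - 1065/C(-40) = -66/378 - 1065/9/7 = -66*1/378 - 1065*7/9 = -11/63 - 2485/3 = -52196/63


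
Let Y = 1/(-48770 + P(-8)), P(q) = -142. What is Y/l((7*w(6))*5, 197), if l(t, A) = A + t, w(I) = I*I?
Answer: -1/71264784 ≈ -1.4032e-8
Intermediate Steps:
w(I) = I**2
Y = -1/48912 (Y = 1/(-48770 - 142) = 1/(-48912) = -1/48912 ≈ -2.0445e-5)
Y/l((7*w(6))*5, 197) = -1/(48912*(197 + (7*6**2)*5)) = -1/(48912*(197 + (7*36)*5)) = -1/(48912*(197 + 252*5)) = -1/(48912*(197 + 1260)) = -1/48912/1457 = -1/48912*1/1457 = -1/71264784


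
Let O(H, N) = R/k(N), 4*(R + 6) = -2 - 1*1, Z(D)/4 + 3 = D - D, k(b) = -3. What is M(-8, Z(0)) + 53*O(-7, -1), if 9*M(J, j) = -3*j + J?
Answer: 4405/36 ≈ 122.36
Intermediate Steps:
Z(D) = -12 (Z(D) = -12 + 4*(D - D) = -12 + 4*0 = -12 + 0 = -12)
M(J, j) = -j/3 + J/9 (M(J, j) = (-3*j + J)/9 = (J - 3*j)/9 = -j/3 + J/9)
R = -27/4 (R = -6 + (-2 - 1*1)/4 = -6 + (-2 - 1)/4 = -6 + (¼)*(-3) = -6 - ¾ = -27/4 ≈ -6.7500)
O(H, N) = 9/4 (O(H, N) = -27/4/(-3) = -27/4*(-⅓) = 9/4)
M(-8, Z(0)) + 53*O(-7, -1) = (-⅓*(-12) + (⅑)*(-8)) + 53*(9/4) = (4 - 8/9) + 477/4 = 28/9 + 477/4 = 4405/36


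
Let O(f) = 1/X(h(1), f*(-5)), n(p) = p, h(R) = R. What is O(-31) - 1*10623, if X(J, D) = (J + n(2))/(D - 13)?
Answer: -31727/3 ≈ -10576.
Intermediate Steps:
X(J, D) = (2 + J)/(-13 + D) (X(J, D) = (J + 2)/(D - 13) = (2 + J)/(-13 + D))
O(f) = -13/3 - 5*f/3 (O(f) = 1/((2 + 1)/(-13 + f*(-5))) = 1/(3/(-13 - 5*f)) = -13/3 - 5*f/3)
O(-31) - 1*10623 = (-13/3 - 5/3*(-31)) - 1*10623 = (-13/3 + 155/3) - 10623 = 142/3 - 10623 = -31727/3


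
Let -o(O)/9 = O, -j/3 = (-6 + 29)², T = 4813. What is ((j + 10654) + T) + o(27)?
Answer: 13637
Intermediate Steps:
j = -1587 (j = -3*(-6 + 29)² = -3*23² = -3*529 = -1587)
o(O) = -9*O
((j + 10654) + T) + o(27) = ((-1587 + 10654) + 4813) - 9*27 = (9067 + 4813) - 243 = 13880 - 243 = 13637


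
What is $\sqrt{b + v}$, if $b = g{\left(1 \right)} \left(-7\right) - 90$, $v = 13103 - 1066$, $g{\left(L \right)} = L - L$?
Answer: $\sqrt{11947} \approx 109.3$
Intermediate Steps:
$g{\left(L \right)} = 0$
$v = 12037$
$b = -90$ ($b = 0 \left(-7\right) - 90 = 0 - 90 = -90$)
$\sqrt{b + v} = \sqrt{-90 + 12037} = \sqrt{11947}$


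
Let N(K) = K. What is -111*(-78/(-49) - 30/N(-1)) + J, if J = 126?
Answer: -165654/49 ≈ -3380.7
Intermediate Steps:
-111*(-78/(-49) - 30/N(-1)) + J = -111*(-78/(-49) - 30/(-1)) + 126 = -111*(-78*(-1/49) - 30*(-1)) + 126 = -111*(78/49 + 30) + 126 = -111*1548/49 + 126 = -171828/49 + 126 = -165654/49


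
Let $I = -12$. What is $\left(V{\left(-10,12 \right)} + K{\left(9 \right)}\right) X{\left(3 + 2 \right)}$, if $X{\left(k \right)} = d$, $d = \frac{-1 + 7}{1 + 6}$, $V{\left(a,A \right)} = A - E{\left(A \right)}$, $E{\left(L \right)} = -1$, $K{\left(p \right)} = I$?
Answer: $\frac{6}{7} \approx 0.85714$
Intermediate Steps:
$K{\left(p \right)} = -12$
$V{\left(a,A \right)} = 1 + A$ ($V{\left(a,A \right)} = A - -1 = A + 1 = 1 + A$)
$d = \frac{6}{7} \approx 0.85714$
$X{\left(k \right)} = \frac{6}{7}$
$\left(V{\left(-10,12 \right)} + K{\left(9 \right)}\right) X{\left(3 + 2 \right)} = \left(\left(1 + 12\right) - 12\right) \frac{6}{7} = \left(13 - 12\right) \frac{6}{7} = 1 \cdot \frac{6}{7} = \frac{6}{7}$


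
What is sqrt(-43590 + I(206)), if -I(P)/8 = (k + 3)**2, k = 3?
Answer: I*sqrt(43878) ≈ 209.47*I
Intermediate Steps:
I(P) = -288 (I(P) = -8*(3 + 3)**2 = -8*6**2 = -8*36 = -288)
sqrt(-43590 + I(206)) = sqrt(-43590 - 288) = sqrt(-43878) = I*sqrt(43878)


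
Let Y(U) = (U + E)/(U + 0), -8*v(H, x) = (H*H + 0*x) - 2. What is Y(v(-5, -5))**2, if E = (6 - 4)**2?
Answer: 81/529 ≈ 0.15312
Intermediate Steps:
v(H, x) = 1/4 - H**2/8 (v(H, x) = -((H*H + 0*x) - 2)/8 = -((H**2 + 0) - 2)/8 = -(H**2 - 2)/8 = -(-2 + H**2)/8 = 1/4 - H**2/8)
E = 4 (E = 2**2 = 4)
Y(U) = (4 + U)/U (Y(U) = (U + 4)/(U + 0) = (4 + U)/U)
Y(v(-5, -5))**2 = ((4 + (1/4 - 1/8*(-5)**2))/(1/4 - 1/8*(-5)**2))**2 = ((4 + (1/4 - 1/8*25))/(1/4 - 1/8*25))**2 = ((4 + (1/4 - 25/8))/(1/4 - 25/8))**2 = ((4 - 23/8)/(-23/8))**2 = (-8/23*9/8)**2 = (-9/23)**2 = 81/529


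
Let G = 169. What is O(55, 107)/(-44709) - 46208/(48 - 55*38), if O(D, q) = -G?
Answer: 1033129285/45647889 ≈ 22.633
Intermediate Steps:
O(D, q) = -169 (O(D, q) = -1*169 = -169)
O(55, 107)/(-44709) - 46208/(48 - 55*38) = -169/(-44709) - 46208/(48 - 55*38) = -169*(-1/44709) - 46208/(48 - 2090) = 169/44709 - 46208/(-2042) = 169/44709 - 46208*(-1/2042) = 169/44709 + 23104/1021 = 1033129285/45647889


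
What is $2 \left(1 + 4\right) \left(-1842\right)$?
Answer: $-18420$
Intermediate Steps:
$2 \left(1 + 4\right) \left(-1842\right) = 2 \cdot 5 \left(-1842\right) = 10 \left(-1842\right) = -18420$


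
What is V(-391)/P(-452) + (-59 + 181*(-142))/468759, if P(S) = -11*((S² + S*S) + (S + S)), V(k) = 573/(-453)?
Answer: -5815055161605/105813960339032 ≈ -0.054955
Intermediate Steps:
V(k) = -191/151 (V(k) = 573*(-1/453) = -191/151)
P(S) = -22*S - 22*S² (P(S) = -11*((S² + S²) + 2*S) = -11*(2*S² + 2*S) = -11*(2*S + 2*S²) = -22*S - 22*S²)
V(-391)/P(-452) + (-59 + 181*(-142))/468759 = -191*1/(9944*(1 - 452))/151 + (-59 + 181*(-142))/468759 = -191/(151*((-22*(-452)*(-451)))) + (-59 - 25702)*(1/468759) = -191/151/(-4484744) - 25761*1/468759 = -191/151*(-1/4484744) - 8587/156253 = 191/677196344 - 8587/156253 = -5815055161605/105813960339032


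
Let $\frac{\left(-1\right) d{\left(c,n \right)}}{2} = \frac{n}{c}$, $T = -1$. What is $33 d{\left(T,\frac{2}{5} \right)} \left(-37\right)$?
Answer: $- \frac{4884}{5} \approx -976.8$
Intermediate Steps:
$d{\left(c,n \right)} = - \frac{2 n}{c}$ ($d{\left(c,n \right)} = - 2 \frac{n}{c} = - \frac{2 n}{c}$)
$33 d{\left(T,\frac{2}{5} \right)} \left(-37\right) = 33 \left(- \frac{2 \cdot \frac{2}{5}}{-1}\right) \left(-37\right) = 33 \left(\left(-2\right) 2 \cdot \frac{1}{5} \left(-1\right)\right) \left(-37\right) = 33 \left(\left(-2\right) \frac{2}{5} \left(-1\right)\right) \left(-37\right) = 33 \cdot \frac{4}{5} \left(-37\right) = \frac{132}{5} \left(-37\right) = - \frac{4884}{5}$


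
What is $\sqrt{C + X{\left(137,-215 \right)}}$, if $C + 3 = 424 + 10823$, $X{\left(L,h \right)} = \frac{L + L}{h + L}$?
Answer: $\frac{\sqrt{17096781}}{39} \approx 106.02$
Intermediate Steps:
$X{\left(L,h \right)} = \frac{2 L}{L + h}$
$C = 11244$ ($C = -3 + \left(424 + 10823\right) = -3 + 11247 = 11244$)
$\sqrt{C + X{\left(137,-215 \right)}} = \sqrt{11244 + 2 \cdot 137 \frac{1}{137 - 215}} = \sqrt{11244 + 2 \cdot 137 \frac{1}{-78}} = \sqrt{11244 + 2 \cdot 137 \left(- \frac{1}{78}\right)} = \sqrt{11244 - \frac{137}{39}} = \sqrt{\frac{438379}{39}} = \frac{\sqrt{17096781}}{39}$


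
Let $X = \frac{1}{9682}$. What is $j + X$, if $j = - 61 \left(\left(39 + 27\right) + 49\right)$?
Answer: $- \frac{67919229}{9682} \approx -7015.0$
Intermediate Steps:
$X = \frac{1}{9682} \approx 0.00010328$
$j = -7015$ ($j = - 61 \left(66 + 49\right) = \left(-61\right) 115 = -7015$)
$j + X = -7015 + \frac{1}{9682} = - \frac{67919229}{9682}$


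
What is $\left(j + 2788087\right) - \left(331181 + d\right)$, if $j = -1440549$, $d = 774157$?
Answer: $242200$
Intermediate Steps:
$\left(j + 2788087\right) - \left(331181 + d\right) = \left(-1440549 + 2788087\right) - 1105338 = 1347538 - 1105338 = 242200$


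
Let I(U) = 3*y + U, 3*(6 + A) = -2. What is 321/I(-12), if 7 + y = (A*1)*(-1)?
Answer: -321/13 ≈ -24.692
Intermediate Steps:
A = -20/3 (A = -6 + (1/3)*(-2) = -6 - 2/3 = -20/3 ≈ -6.6667)
y = -1/3 (y = -7 - 20/3*1*(-1) = -7 - 20/3*(-1) = -7 + 20/3 = -1/3 ≈ -0.33333)
I(U) = -1 + U (I(U) = 3*(-1/3) + U = -1 + U)
321/I(-12) = 321/(-1 - 12) = 321/(-13) = 321*(-1/13) = -321/13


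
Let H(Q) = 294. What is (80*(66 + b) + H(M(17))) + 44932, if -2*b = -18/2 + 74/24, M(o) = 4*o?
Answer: 152228/3 ≈ 50743.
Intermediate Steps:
b = 71/24 (b = -(-18/2 + 74/24)/2 = -(-18*1/2 + 74*(1/24))/2 = -(-9 + 37/12)/2 = -1/2*(-71/12) = 71/24 ≈ 2.9583)
(80*(66 + b) + H(M(17))) + 44932 = (80*(66 + 71/24) + 294) + 44932 = (80*(1655/24) + 294) + 44932 = (16550/3 + 294) + 44932 = 17432/3 + 44932 = 152228/3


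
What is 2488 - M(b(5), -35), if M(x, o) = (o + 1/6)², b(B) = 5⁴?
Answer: 45887/36 ≈ 1274.6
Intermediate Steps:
b(B) = 625
M(x, o) = (⅙ + o)² (M(x, o) = (o + ⅙)² = (⅙ + o)²)
2488 - M(b(5), -35) = 2488 - (1 + 6*(-35))²/36 = 2488 - (1 - 210)²/36 = 2488 - (-209)²/36 = 2488 - 43681/36 = 45887/36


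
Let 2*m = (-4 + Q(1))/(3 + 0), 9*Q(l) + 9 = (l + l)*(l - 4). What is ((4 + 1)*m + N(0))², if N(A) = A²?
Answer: 7225/324 ≈ 22.299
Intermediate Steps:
Q(l) = -1 + 2*l*(-4 + l)/9 (Q(l) = -1 + ((l + l)*(l - 4))/9 = -1 + ((2*l)*(-4 + l))/9 = -1 + (2*l*(-4 + l))/9 = -1 + 2*l*(-4 + l)/9)
m = -17/18 (m = ((-4 + (-1 - 8/9*1 + (2/9)*1²))/(3 + 0))/2 = ((-4 + (-1 - 8/9 + (2/9)*1))/3)/2 = ((-4 + (-1 - 8/9 + 2/9))*(⅓))/2 = ((-4 - 5/3)*(⅓))/2 = (-17/3*⅓)/2 = (½)*(-17/9) = -17/18 ≈ -0.94444)
((4 + 1)*m + N(0))² = ((4 + 1)*(-17/18) + 0²)² = (5*(-17/18) + 0)² = (-85/18 + 0)² = (-85/18)² = 7225/324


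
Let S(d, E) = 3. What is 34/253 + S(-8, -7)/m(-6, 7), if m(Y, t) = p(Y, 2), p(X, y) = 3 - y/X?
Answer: 2617/2530 ≈ 1.0344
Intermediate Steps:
p(X, y) = 3 - y/X
m(Y, t) = 3 - 2/Y (m(Y, t) = 3 - 1*2/Y = 3 - 2/Y)
34/253 + S(-8, -7)/m(-6, 7) = 34/253 + 3/(3 - 2/(-6)) = 34*(1/253) + 3/(3 - 2*(-⅙)) = 34/253 + 3/(3 + ⅓) = 34/253 + 3/(10/3) = 34/253 + 3*(3/10) = 34/253 + 9/10 = 2617/2530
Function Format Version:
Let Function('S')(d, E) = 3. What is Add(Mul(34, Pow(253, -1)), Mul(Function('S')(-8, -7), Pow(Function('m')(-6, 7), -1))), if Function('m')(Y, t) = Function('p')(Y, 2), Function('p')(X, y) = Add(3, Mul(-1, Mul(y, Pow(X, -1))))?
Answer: Rational(2617, 2530) ≈ 1.0344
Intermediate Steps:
Function('p')(X, y) = Add(3, Mul(-1, y, Pow(X, -1)))
Function('m')(Y, t) = Add(3, Mul(-2, Pow(Y, -1))) (Function('m')(Y, t) = Add(3, Mul(-1, 2, Pow(Y, -1))) = Add(3, Mul(-2, Pow(Y, -1))))
Add(Mul(34, Pow(253, -1)), Mul(Function('S')(-8, -7), Pow(Function('m')(-6, 7), -1))) = Add(Mul(34, Pow(253, -1)), Mul(3, Pow(Add(3, Mul(-2, Pow(-6, -1))), -1))) = Add(Mul(34, Rational(1, 253)), Mul(3, Pow(Add(3, Mul(-2, Rational(-1, 6))), -1))) = Add(Rational(34, 253), Mul(3, Pow(Add(3, Rational(1, 3)), -1))) = Add(Rational(34, 253), Mul(3, Pow(Rational(10, 3), -1))) = Add(Rational(34, 253), Mul(3, Rational(3, 10))) = Add(Rational(34, 253), Rational(9, 10)) = Rational(2617, 2530)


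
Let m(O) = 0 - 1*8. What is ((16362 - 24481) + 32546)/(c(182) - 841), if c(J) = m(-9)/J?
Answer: -2222857/76535 ≈ -29.044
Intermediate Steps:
m(O) = -8 (m(O) = 0 - 8 = -8)
c(J) = -8/J
((16362 - 24481) + 32546)/(c(182) - 841) = ((16362 - 24481) + 32546)/(-8/182 - 841) = (-8119 + 32546)/(-8*1/182 - 841) = 24427/(-4/91 - 841) = 24427/(-76535/91) = 24427*(-91/76535) = -2222857/76535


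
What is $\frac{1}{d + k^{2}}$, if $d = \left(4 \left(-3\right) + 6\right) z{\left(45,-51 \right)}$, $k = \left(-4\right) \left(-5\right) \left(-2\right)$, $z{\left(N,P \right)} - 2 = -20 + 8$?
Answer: $\frac{1}{1660} \approx 0.00060241$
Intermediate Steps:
$z{\left(N,P \right)} = -10$ ($z{\left(N,P \right)} = 2 + \left(-20 + 8\right) = 2 - 12 = -10$)
$k = -40$ ($k = 20 \left(-2\right) = -40$)
$d = 60$ ($d = \left(4 \left(-3\right) + 6\right) \left(-10\right) = \left(-12 + 6\right) \left(-10\right) = \left(-6\right) \left(-10\right) = 60$)
$\frac{1}{d + k^{2}} = \frac{1}{60 + \left(-40\right)^{2}} = \frac{1}{60 + 1600} = \frac{1}{1660}$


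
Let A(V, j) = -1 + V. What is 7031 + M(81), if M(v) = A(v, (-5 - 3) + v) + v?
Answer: 7192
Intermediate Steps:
M(v) = -1 + 2*v (M(v) = (-1 + v) + v = -1 + 2*v)
7031 + M(81) = 7031 + (-1 + 2*81) = 7031 + (-1 + 162) = 7031 + 161 = 7192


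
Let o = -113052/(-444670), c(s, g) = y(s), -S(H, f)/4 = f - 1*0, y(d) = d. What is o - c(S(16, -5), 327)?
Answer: -4390174/222335 ≈ -19.746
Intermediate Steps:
S(H, f) = -4*f (S(H, f) = -4*(f - 1*0) = -4*(f + 0) = -4*f)
c(s, g) = s
o = 56526/222335 (o = -113052*(-1/444670) = 56526/222335 ≈ 0.25424)
o - c(S(16, -5), 327) = 56526/222335 - (-4)*(-5) = 56526/222335 - 1*20 = 56526/222335 - 20 = -4390174/222335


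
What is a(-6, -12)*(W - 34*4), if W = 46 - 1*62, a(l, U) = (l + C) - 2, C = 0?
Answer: 1216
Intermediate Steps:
a(l, U) = -2 + l (a(l, U) = (l + 0) - 2 = l - 2 = -2 + l)
W = -16 (W = 46 - 62 = -16)
a(-6, -12)*(W - 34*4) = (-2 - 6)*(-16 - 34*4) = -8*(-16 - 136) = -8*(-152) = 1216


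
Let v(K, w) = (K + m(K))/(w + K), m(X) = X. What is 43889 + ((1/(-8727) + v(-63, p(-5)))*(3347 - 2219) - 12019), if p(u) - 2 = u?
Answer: 1088712386/31999 ≈ 34023.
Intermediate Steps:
p(u) = 2 + u
v(K, w) = 2*K/(K + w) (v(K, w) = (K + K)/(w + K) = (2*K)/(K + w) = 2*K/(K + w))
43889 + ((1/(-8727) + v(-63, p(-5)))*(3347 - 2219) - 12019) = 43889 + ((1/(-8727) + 2*(-63)/(-63 + (2 - 5)))*(3347 - 2219) - 12019) = 43889 + ((-1/8727 + 2*(-63)/(-63 - 3))*1128 - 12019) = 43889 + ((-1/8727 + 2*(-63)/(-66))*1128 - 12019) = 43889 + ((-1/8727 + 2*(-63)*(-1/66))*1128 - 12019) = 43889 + ((-1/8727 + 21/11)*1128 - 12019) = 43889 + ((183256/95997)*1128 - 12019) = 43889 + (68904256/31999 - 12019) = 43889 - 315691725/31999 = 1088712386/31999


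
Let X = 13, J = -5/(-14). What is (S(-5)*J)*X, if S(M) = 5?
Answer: 325/14 ≈ 23.214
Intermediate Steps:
J = 5/14 (J = -5*(-1/14) = 5/14 ≈ 0.35714)
(S(-5)*J)*X = (5*(5/14))*13 = (25/14)*13 = 325/14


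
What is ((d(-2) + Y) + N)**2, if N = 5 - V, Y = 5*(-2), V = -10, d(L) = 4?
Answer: 81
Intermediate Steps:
Y = -10
N = 15 (N = 5 - 1*(-10) = 5 + 10 = 15)
((d(-2) + Y) + N)**2 = ((4 - 10) + 15)**2 = (-6 + 15)**2 = 9**2 = 81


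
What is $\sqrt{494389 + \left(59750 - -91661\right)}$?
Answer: $10 \sqrt{6458} \approx 803.62$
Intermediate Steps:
$\sqrt{494389 + \left(59750 - -91661\right)} = \sqrt{494389 + \left(59750 + 91661\right)} = \sqrt{494389 + 151411} = \sqrt{645800} = 10 \sqrt{6458}$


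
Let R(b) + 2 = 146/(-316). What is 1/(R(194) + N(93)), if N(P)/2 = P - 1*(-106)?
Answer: 158/62495 ≈ 0.0025282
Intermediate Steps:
N(P) = 212 + 2*P (N(P) = 2*(P - 1*(-106)) = 2*(P + 106) = 2*(106 + P) = 212 + 2*P)
R(b) = -389/158 (R(b) = -2 + 146/(-316) = -2 + 146*(-1/316) = -2 - 73/158 = -389/158)
1/(R(194) + N(93)) = 1/(-389/158 + (212 + 2*93)) = 1/(-389/158 + (212 + 186)) = 1/(-389/158 + 398) = 1/(62495/158) = 158/62495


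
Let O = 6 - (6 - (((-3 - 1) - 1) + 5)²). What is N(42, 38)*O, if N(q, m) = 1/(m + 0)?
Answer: 0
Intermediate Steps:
O = 0 (O = 6 - (6 - ((-4 - 1) + 5)²) = 6 - (6 - (-5 + 5)²) = 6 - (6 - 1*0²) = 6 - (6 - 1*0) = 6 - (6 + 0) = 6 - 1*6 = 6 - 6 = 0)
N(q, m) = 1/m
N(42, 38)*O = 0/38 = (1/38)*0 = 0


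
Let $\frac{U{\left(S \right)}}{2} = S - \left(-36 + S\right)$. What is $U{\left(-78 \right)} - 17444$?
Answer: $-17372$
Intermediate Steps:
$U{\left(S \right)} = 72$ ($U{\left(S \right)} = 2 \left(S - \left(-36 + S\right)\right) = 2 \cdot 36 = 72$)
$U{\left(-78 \right)} - 17444 = 72 - 17444 = -17372$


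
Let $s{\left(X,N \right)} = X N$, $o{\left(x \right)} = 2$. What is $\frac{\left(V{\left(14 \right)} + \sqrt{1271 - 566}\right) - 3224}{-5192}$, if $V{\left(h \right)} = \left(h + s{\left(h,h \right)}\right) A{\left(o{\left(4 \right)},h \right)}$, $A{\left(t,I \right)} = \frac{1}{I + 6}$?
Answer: $\frac{6427}{10384} - \frac{\sqrt{705}}{5192} \approx 0.61382$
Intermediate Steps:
$s{\left(X,N \right)} = N X$
$A{\left(t,I \right)} = \frac{1}{6 + I}$
$V{\left(h \right)} = \frac{h + h^{2}}{6 + h}$ ($V{\left(h \right)} = \frac{h + h h}{6 + h} = \frac{h + h^{2}}{6 + h}$)
$\frac{\left(V{\left(14 \right)} + \sqrt{1271 - 566}\right) - 3224}{-5192} = \frac{\left(\frac{14 \left(1 + 14\right)}{6 + 14} + \sqrt{1271 - 566}\right) - 3224}{-5192} = \left(\left(14 \cdot \frac{1}{20} \cdot 15 + \sqrt{705}\right) - 3224\right) \left(- \frac{1}{5192}\right) = \left(\left(\frac{21}{2} + \sqrt{705}\right) - 3224\right) \left(- \frac{1}{5192}\right) = \left(- \frac{6427}{2} + \sqrt{705}\right) \left(- \frac{1}{5192}\right) = \frac{6427}{10384} - \frac{\sqrt{705}}{5192}$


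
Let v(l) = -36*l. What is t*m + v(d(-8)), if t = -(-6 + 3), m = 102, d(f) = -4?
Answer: 450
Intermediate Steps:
t = 3 (t = -1*(-3) = 3)
t*m + v(d(-8)) = 3*102 - 36*(-4) = 306 + 144 = 450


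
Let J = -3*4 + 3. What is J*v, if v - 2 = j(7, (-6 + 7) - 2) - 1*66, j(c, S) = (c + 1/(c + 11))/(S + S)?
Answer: 2431/4 ≈ 607.75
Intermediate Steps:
j(c, S) = (c + 1/(11 + c))/(2*S) (j(c, S) = (c + 1/(11 + c))/((2*S)) = (c + 1/(11 + c))*(1/(2*S)) = (c + 1/(11 + c))/(2*S))
v = -2431/36 (v = 2 + ((1 + 7² + 11*7)/(2*((-6 + 7) - 2)*(11 + 7)) - 1*66) = 2 + ((½)*(1 + 49 + 77)/((1 - 2)*18) - 66) = 2 + ((½)*(1/18)*127/(-1) - 66) = 2 + ((½)*(-1)*(1/18)*127 - 66) = 2 + (-127/36 - 66) = 2 - 2503/36 = -2431/36 ≈ -67.528)
J = -9 (J = -12 + 3 = -9)
J*v = -9*(-2431/36) = 2431/4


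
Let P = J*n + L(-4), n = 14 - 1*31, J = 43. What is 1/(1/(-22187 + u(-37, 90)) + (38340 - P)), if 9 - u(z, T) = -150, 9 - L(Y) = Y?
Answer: 22028/860369623 ≈ 2.5603e-5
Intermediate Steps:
L(Y) = 9 - Y
u(z, T) = 159 (u(z, T) = 9 - 1*(-150) = 9 + 150 = 159)
n = -17 (n = 14 - 31 = -17)
P = -718 (P = 43*(-17) + (9 - 1*(-4)) = -731 + (9 + 4) = -731 + 13 = -718)
1/(1/(-22187 + u(-37, 90)) + (38340 - P)) = 1/(1/(-22187 + 159) + (38340 - 1*(-718))) = 1/(1/(-22028) + (38340 + 718)) = 1/(-1/22028 + 39058) = 1/(860369623/22028) = 22028/860369623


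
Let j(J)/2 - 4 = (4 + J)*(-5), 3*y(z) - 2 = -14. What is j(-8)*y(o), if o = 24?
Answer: -192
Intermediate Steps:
y(z) = -4 (y(z) = ⅔ + (⅓)*(-14) = ⅔ - 14/3 = -4)
j(J) = -32 - 10*J (j(J) = 8 + 2*((4 + J)*(-5)) = 8 + 2*(-20 - 5*J) = 8 + (-40 - 10*J) = -32 - 10*J)
j(-8)*y(o) = (-32 - 10*(-8))*(-4) = (-32 + 80)*(-4) = 48*(-4) = -192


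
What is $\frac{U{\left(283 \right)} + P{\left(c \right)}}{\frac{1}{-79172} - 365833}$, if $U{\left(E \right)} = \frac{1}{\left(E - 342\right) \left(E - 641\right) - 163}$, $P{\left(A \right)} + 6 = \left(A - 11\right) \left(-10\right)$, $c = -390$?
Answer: $- \frac{2214700444988}{202350274291881} \approx -0.010945$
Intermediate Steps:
$P{\left(A \right)} = 104 - 10 A$ ($P{\left(A \right)} = -6 + \left(A - 11\right) \left(-10\right) = -6 + \left(-11 + A\right) \left(-10\right) = -6 - \left(-110 + 10 A\right) = 104 - 10 A$)
$U{\left(E \right)} = \frac{1}{-163 + \left(-641 + E\right) \left(-342 + E\right)}$ ($U{\left(E \right)} = \frac{1}{\left(-342 + E\right) \left(-641 + E\right) - 163} = \frac{1}{\left(-641 + E\right) \left(-342 + E\right) - 163} = \frac{1}{-163 + \left(-641 + E\right) \left(-342 + E\right)}$)
$\frac{U{\left(283 \right)} + P{\left(c \right)}}{\frac{1}{-79172} - 365833} = \frac{\frac{1}{219059 + 283^{2} - 278189} + \left(104 - -3900\right)}{\frac{1}{-79172} - 365833} = \frac{\frac{1}{219059 + 80089 - 278189} + \left(104 + 3900\right)}{- \frac{1}{79172} - 365833} = \frac{\frac{1}{20959} + 4004}{- \frac{28963730277}{79172}} = \left(\frac{1}{20959} + 4004\right) \left(- \frac{79172}{28963730277}\right) = \frac{83919837}{20959} \left(- \frac{79172}{28963730277}\right) = - \frac{2214700444988}{202350274291881}$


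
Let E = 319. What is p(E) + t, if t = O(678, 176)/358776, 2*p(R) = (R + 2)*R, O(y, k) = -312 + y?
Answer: 3061525363/59796 ≈ 51200.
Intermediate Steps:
p(R) = R*(2 + R)/2 (p(R) = ((R + 2)*R)/2 = ((2 + R)*R)/2 = (R*(2 + R))/2 = R*(2 + R)/2)
t = 61/59796 (t = (-312 + 678)/358776 = 366*(1/358776) = 61/59796 ≈ 0.0010201)
p(E) + t = (½)*319*(2 + 319) + 61/59796 = (½)*319*321 + 61/59796 = 102399/2 + 61/59796 = 3061525363/59796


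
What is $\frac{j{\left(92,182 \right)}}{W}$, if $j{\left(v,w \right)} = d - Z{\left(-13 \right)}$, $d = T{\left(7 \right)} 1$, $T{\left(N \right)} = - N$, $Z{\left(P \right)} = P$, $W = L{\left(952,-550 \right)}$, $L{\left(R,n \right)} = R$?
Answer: $\frac{3}{476} \approx 0.0063025$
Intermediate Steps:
$W = 952$
$d = -7$ ($d = \left(-1\right) 7 \cdot 1 = \left(-7\right) 1 = -7$)
$j{\left(v,w \right)} = 6$ ($j{\left(v,w \right)} = -7 - -13 = -7 + 13 = 6$)
$\frac{j{\left(92,182 \right)}}{W} = \frac{6}{952} = 6 \cdot \frac{1}{952} = \frac{3}{476}$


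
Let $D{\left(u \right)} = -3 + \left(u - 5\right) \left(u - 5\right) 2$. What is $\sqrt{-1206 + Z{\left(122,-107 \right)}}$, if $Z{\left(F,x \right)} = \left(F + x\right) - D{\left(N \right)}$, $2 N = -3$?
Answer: $\frac{i \sqrt{5090}}{2} \approx 35.672 i$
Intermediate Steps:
$N = - \frac{3}{2}$ ($N = \frac{1}{2} \left(-3\right) = - \frac{3}{2} \approx -1.5$)
$D{\left(u \right)} = -3 + 2 \left(-5 + u\right)^{2}$ ($D{\left(u \right)} = -3 + \left(-5 + u\right) \left(-5 + u\right) 2 = -3 + \left(-5 + u\right)^{2} \cdot 2 = -3 + 2 \left(-5 + u\right)^{2}$)
$Z{\left(F,x \right)} = - \frac{163}{2} + F + x$ ($Z{\left(F,x \right)} = \left(F + x\right) - \left(-3 + 2 \left(-5 - \frac{3}{2}\right)^{2}\right) = \left(F + x\right) - \left(-3 + 2 \left(- \frac{13}{2}\right)^{2}\right) = \left(F + x\right) - \left(-3 + 2 \cdot \frac{169}{4}\right) = \left(F + x\right) - \left(-3 + \frac{169}{2}\right) = \left(F + x\right) - \frac{163}{2} = - \frac{163}{2} + F + x$)
$\sqrt{-1206 + Z{\left(122,-107 \right)}} = \sqrt{-1206 - \frac{133}{2}} = \sqrt{- \frac{2545}{2}} = \frac{i \sqrt{5090}}{2}$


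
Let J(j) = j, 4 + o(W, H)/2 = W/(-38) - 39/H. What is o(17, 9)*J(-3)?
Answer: 1001/19 ≈ 52.684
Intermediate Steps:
o(W, H) = -8 - 78/H - W/19 (o(W, H) = -8 + 2*(W/(-38) - 39/H) = -8 + 2*(W*(-1/38) - 39/H) = -8 + 2*(-W/38 - 39/H) = -8 + 2*(-39/H - W/38) = -8 + (-78/H - W/19) = -8 - 78/H - W/19)
o(17, 9)*J(-3) = (-8 - 78/9 - 1/19*17)*(-3) = (-8 - 78*⅑ - 17/19)*(-3) = (-8 - 26/3 - 17/19)*(-3) = -1001/57*(-3) = 1001/19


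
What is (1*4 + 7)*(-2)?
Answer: -22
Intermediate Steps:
(1*4 + 7)*(-2) = (4 + 7)*(-2) = 11*(-2) = -22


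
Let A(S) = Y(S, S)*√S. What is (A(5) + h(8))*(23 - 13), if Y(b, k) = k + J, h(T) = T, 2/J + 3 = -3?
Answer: 80 + 140*√5/3 ≈ 184.35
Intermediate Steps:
J = -⅓ (J = 2/(-3 - 3) = 2/(-6) = 2*(-⅙) = -⅓ ≈ -0.33333)
Y(b, k) = -⅓ + k (Y(b, k) = k - ⅓ = -⅓ + k)
A(S) = √S*(-⅓ + S) (A(S) = (-⅓ + S)*√S = √S*(-⅓ + S))
(A(5) + h(8))*(23 - 13) = (√5*(-⅓ + 5) + 8)*(23 - 13) = (√5*(14/3) + 8)*10 = (14*√5/3 + 8)*10 = (8 + 14*√5/3)*10 = 80 + 140*√5/3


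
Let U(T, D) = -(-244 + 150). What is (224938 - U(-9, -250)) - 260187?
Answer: -35343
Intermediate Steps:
U(T, D) = 94 (U(T, D) = -1*(-94) = 94)
(224938 - U(-9, -250)) - 260187 = (224938 - 1*94) - 260187 = (224938 - 94) - 260187 = 224844 - 260187 = -35343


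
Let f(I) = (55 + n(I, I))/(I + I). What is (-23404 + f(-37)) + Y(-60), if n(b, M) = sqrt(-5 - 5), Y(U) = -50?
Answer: -1735651/74 - I*sqrt(10)/74 ≈ -23455.0 - 0.042733*I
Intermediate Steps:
n(b, M) = I*sqrt(10) (n(b, M) = sqrt(-10) = I*sqrt(10))
f(I) = (55 + I*sqrt(10))/(2*I) (f(I) = (55 + I*sqrt(10))/(I + I) = (55 + I*sqrt(10))/((2*I)) = (55 + I*sqrt(10))*(1/(2*I)) = (55 + I*sqrt(10))/(2*I))
(-23404 + f(-37)) + Y(-60) = (-23404 + (1/2)*(55 + I*sqrt(10))/(-37)) - 50 = (-23404 + (1/2)*(-1/37)*(55 + I*sqrt(10))) - 50 = (-23404 + (-55/74 - I*sqrt(10)/74)) - 50 = (-1731951/74 - I*sqrt(10)/74) - 50 = -1735651/74 - I*sqrt(10)/74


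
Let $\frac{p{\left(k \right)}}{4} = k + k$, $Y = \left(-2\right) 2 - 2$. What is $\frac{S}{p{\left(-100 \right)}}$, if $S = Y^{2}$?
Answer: $- \frac{9}{200} \approx -0.045$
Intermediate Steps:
$Y = -6$ ($Y = -4 - 2 = -6$)
$S = 36$ ($S = \left(-6\right)^{2} = 36$)
$p{\left(k \right)} = 8 k$ ($p{\left(k \right)} = 4 \left(k + k\right) = 4 \cdot 2 k = 8 k$)
$\frac{S}{p{\left(-100 \right)}} = \frac{36}{8 \left(-100\right)} = \frac{36}{-800} = 36 \left(- \frac{1}{800}\right) = - \frac{9}{200}$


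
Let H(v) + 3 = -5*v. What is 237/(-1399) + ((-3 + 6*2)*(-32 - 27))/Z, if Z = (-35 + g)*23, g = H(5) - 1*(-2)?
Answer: 410358/1962797 ≈ 0.20907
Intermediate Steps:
H(v) = -3 - 5*v
g = -26 (g = (-3 - 5*5) - 1*(-2) = (-3 - 25) + 2 = -28 + 2 = -26)
Z = -1403 (Z = (-35 - 26)*23 = -61*23 = -1403)
237/(-1399) + ((-3 + 6*2)*(-32 - 27))/Z = 237/(-1399) + ((-3 + 6*2)*(-32 - 27))/(-1403) = 237*(-1/1399) + ((-3 + 12)*(-59))*(-1/1403) = -237/1399 + (9*(-59))*(-1/1403) = -237/1399 - 531*(-1/1403) = -237/1399 + 531/1403 = 410358/1962797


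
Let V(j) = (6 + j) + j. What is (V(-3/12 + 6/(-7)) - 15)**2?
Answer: 24649/196 ≈ 125.76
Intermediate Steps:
V(j) = 6 + 2*j
(V(-3/12 + 6/(-7)) - 15)**2 = ((6 + 2*(-3/12 + 6/(-7))) - 15)**2 = ((6 + 2*(-3*1/12 + 6*(-1/7))) - 15)**2 = ((6 + 2*(-1/4 - 6/7)) - 15)**2 = ((6 + 2*(-31/28)) - 15)**2 = ((6 - 31/14) - 15)**2 = (53/14 - 15)**2 = (-157/14)**2 = 24649/196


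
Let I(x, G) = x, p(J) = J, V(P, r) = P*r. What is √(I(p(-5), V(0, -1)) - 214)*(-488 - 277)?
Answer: -765*I*√219 ≈ -11321.0*I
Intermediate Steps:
√(I(p(-5), V(0, -1)) - 214)*(-488 - 277) = √(-5 - 214)*(-488 - 277) = √(-219)*(-765) = (I*√219)*(-765) = -765*I*√219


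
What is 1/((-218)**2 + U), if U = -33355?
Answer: 1/14169 ≈ 7.0577e-5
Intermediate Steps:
1/((-218)**2 + U) = 1/((-218)**2 - 33355) = 1/(47524 - 33355) = 1/14169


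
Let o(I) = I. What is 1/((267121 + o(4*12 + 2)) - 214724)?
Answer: 1/52447 ≈ 1.9067e-5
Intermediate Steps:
1/((267121 + o(4*12 + 2)) - 214724) = 1/((267121 + (4*12 + 2)) - 214724) = 1/((267121 + (48 + 2)) - 214724) = 1/((267121 + 50) - 214724) = 1/(267171 - 214724) = 1/52447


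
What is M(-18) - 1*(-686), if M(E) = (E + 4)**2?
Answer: 882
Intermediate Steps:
M(E) = (4 + E)**2
M(-18) - 1*(-686) = (4 - 18)**2 - 1*(-686) = (-14)**2 + 686 = 196 + 686 = 882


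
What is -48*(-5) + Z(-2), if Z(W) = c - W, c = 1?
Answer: 243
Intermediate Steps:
Z(W) = 1 - W
-48*(-5) + Z(-2) = -48*(-5) + (1 - 1*(-2)) = 240 + (1 + 2) = 240 + 3 = 243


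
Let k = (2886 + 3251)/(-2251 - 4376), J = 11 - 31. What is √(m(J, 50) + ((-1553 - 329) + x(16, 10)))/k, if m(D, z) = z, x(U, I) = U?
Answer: -13254*I*√454/6137 ≈ -46.017*I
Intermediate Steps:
J = -20
k = -6137/6627 (k = 6137/(-6627) = 6137*(-1/6627) = -6137/6627 ≈ -0.92606)
√(m(J, 50) + ((-1553 - 329) + x(16, 10)))/k = √(50 + ((-1553 - 329) + 16))/(-6137/6627) = √(50 + (-1882 + 16))*(-6627/6137) = √(50 - 1866)*(-6627/6137) = √(-1816)*(-6627/6137) = (2*I*√454)*(-6627/6137) = -13254*I*√454/6137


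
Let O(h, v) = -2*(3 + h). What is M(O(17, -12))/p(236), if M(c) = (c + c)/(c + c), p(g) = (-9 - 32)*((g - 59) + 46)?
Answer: -1/9143 ≈ -0.00010937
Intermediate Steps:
p(g) = 533 - 41*g (p(g) = -41*((-59 + g) + 46) = -41*(-13 + g) = 533 - 41*g)
O(h, v) = -6 - 2*h
M(c) = 1 (M(c) = (2*c)/((2*c)) = (2*c)*(1/(2*c)) = 1)
M(O(17, -12))/p(236) = 1/(533 - 41*236) = 1/(533 - 9676) = 1/(-9143) = 1*(-1/9143) = -1/9143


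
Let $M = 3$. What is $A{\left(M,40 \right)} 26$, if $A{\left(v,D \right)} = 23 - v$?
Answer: $520$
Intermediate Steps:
$A{\left(M,40 \right)} 26 = \left(23 - 3\right) 26 = 20 \cdot 26 = 520$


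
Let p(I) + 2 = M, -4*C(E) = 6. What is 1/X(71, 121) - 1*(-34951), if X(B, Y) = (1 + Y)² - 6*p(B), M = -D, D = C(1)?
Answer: 520315538/14887 ≈ 34951.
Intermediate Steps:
C(E) = -3/2 (C(E) = -¼*6 = -3/2)
D = -3/2 ≈ -1.5000
M = 3/2 (M = -1*(-3/2) = 3/2 ≈ 1.5000)
p(I) = -½ (p(I) = -2 + 3/2 = -½)
X(B, Y) = 3 + (1 + Y)² (X(B, Y) = (1 + Y)² - 6*(-½) = (1 + Y)² + 3 = 3 + (1 + Y)²)
1/X(71, 121) - 1*(-34951) = 1/(3 + (1 + 121)²) - 1*(-34951) = 1/(3 + 122²) + 34951 = 1/(3 + 14884) + 34951 = 1/14887 + 34951 = 520315538/14887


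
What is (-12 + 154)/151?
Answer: 142/151 ≈ 0.94040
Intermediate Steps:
(-12 + 154)/151 = 142*(1/151) = 142/151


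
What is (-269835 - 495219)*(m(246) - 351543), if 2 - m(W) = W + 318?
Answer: 269379338670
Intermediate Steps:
m(W) = -316 - W (m(W) = 2 - (W + 318) = 2 - (318 + W) = 2 + (-318 - W) = -316 - W)
(-269835 - 495219)*(m(246) - 351543) = (-269835 - 495219)*((-316 - 1*246) - 351543) = -765054*((-316 - 246) - 351543) = -765054*(-562 - 351543) = -765054*(-352105) = 269379338670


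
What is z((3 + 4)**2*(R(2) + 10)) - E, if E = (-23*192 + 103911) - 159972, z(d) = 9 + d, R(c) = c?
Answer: 61074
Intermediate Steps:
E = -60477 (E = (-4416 + 103911) - 159972 = 99495 - 159972 = -60477)
z((3 + 4)**2*(R(2) + 10)) - E = (9 + (3 + 4)**2*(2 + 10)) - 1*(-60477) = (9 + 7**2*12) + 60477 = (9 + 49*12) + 60477 = (9 + 588) + 60477 = 597 + 60477 = 61074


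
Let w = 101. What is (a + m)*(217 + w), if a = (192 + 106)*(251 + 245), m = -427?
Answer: 46867158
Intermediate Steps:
a = 147808 (a = 298*496 = 147808)
(a + m)*(217 + w) = (147808 - 427)*(217 + 101) = 147381*318 = 46867158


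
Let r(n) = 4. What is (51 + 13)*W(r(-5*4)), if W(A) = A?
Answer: 256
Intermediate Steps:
(51 + 13)*W(r(-5*4)) = (51 + 13)*4 = 64*4 = 256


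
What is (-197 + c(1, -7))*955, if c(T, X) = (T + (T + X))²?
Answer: -164260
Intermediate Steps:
c(T, X) = (X + 2*T)²
(-197 + c(1, -7))*955 = (-197 + (-7 + 2*1)²)*955 = (-197 + (-7 + 2)²)*955 = (-197 + (-5)²)*955 = (-197 + 25)*955 = -172*955 = -164260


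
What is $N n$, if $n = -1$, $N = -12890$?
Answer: $12890$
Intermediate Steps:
$N n = \left(-12890\right) \left(-1\right) = 12890$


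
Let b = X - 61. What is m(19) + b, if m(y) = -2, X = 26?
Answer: -37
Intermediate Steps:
b = -35 (b = 26 - 61 = -35)
m(19) + b = -2 - 35 = -37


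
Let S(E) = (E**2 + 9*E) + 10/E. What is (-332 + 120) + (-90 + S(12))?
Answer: -295/6 ≈ -49.167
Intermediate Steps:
S(E) = E**2 + 9*E + 10/E
(-332 + 120) + (-90 + S(12)) = (-332 + 120) + (-90 + (10 + 12**2*(9 + 12))/12) = -212 + (-90 + (10 + 144*21)/12) = -212 + (-90 + (10 + 3024)/12) = -212 + (-90 + (1/12)*3034) = -212 + (-90 + 1517/6) = -212 + 977/6 = -295/6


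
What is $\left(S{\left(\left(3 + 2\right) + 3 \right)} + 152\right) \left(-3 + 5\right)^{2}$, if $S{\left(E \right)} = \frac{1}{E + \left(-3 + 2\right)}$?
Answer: $\frac{4260}{7} \approx 608.57$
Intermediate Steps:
$S{\left(E \right)} = \frac{1}{-1 + E}$ ($S{\left(E \right)} = \frac{1}{E - 1} = \frac{1}{-1 + E}$)
$\left(S{\left(\left(3 + 2\right) + 3 \right)} + 152\right) \left(-3 + 5\right)^{2} = \left(\frac{1}{-1 + \left(\left(3 + 2\right) + 3\right)} + 152\right) \left(-3 + 5\right)^{2} = \left(\frac{1}{-1 + \left(5 + 3\right)} + 152\right) 2^{2} = \left(\frac{1}{-1 + 8} + 152\right) 4 = \left(\frac{1}{7} + 152\right) 4 = \frac{1065}{7} \cdot 4 = \frac{4260}{7}$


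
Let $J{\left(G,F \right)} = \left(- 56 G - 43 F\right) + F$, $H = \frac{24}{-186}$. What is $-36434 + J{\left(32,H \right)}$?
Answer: $- \frac{1184838}{31} \approx -38221.0$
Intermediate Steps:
$H = - \frac{4}{31}$ ($H = 24 \left(- \frac{1}{186}\right) = - \frac{4}{31} \approx -0.12903$)
$J{\left(G,F \right)} = - 56 G - 42 F$
$-36434 + J{\left(32,H \right)} = -36434 - \frac{55384}{31} = - \frac{1184838}{31}$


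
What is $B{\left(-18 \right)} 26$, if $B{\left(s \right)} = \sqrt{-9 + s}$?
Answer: $78 i \sqrt{3} \approx 135.1 i$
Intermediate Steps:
$B{\left(-18 \right)} 26 = \sqrt{-9 - 18} \cdot 26 = \sqrt{-27} \cdot 26 = 3 i \sqrt{3} \cdot 26 = 78 i \sqrt{3}$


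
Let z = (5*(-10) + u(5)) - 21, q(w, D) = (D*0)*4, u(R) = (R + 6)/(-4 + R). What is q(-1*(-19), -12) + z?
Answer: -60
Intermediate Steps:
u(R) = (6 + R)/(-4 + R)
q(w, D) = 0 (q(w, D) = 0*4 = 0)
z = -60 (z = (5*(-10) + (6 + 5)/(-4 + 5)) - 21 = (-50 + 11/1) - 21 = (-50 + 1*11) - 21 = (-50 + 11) - 21 = -39 - 21 = -60)
q(-1*(-19), -12) + z = 0 - 60 = -60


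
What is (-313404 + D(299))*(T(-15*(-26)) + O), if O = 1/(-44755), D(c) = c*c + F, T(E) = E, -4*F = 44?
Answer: -3910040938286/44755 ≈ -8.7366e+7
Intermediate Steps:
F = -11 (F = -¼*44 = -11)
D(c) = -11 + c² (D(c) = c*c - 11 = c² - 11 = -11 + c²)
O = -1/44755 ≈ -2.2344e-5
(-313404 + D(299))*(T(-15*(-26)) + O) = (-313404 + (-11 + 299²))*(-15*(-26) - 1/44755) = (-313404 + (-11 + 89401))*(390 - 1/44755) = (-313404 + 89390)*(17454449/44755) = -224014*17454449/44755 = -3910040938286/44755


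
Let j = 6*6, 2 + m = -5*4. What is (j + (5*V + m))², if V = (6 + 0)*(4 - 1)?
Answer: 10816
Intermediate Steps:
V = 18 (V = 6*3 = 18)
m = -22 (m = -2 - 5*4 = -2 - 20 = -22)
j = 36
(j + (5*V + m))² = (36 + (5*18 - 22))² = (36 + (90 - 22))² = (36 + 68)² = 104² = 10816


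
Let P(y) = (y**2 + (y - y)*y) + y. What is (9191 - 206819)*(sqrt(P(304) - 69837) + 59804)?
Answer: -11818944912 - 1383396*sqrt(467) ≈ -1.1849e+10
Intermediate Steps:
P(y) = y + y**2 (P(y) = (y**2 + 0*y) + y = (y**2 + 0) + y = y**2 + y = y + y**2)
(9191 - 206819)*(sqrt(P(304) - 69837) + 59804) = (9191 - 206819)*(sqrt(304*(1 + 304) - 69837) + 59804) = -197628*(sqrt(304*305 - 69837) + 59804) = -197628*(sqrt(92720 - 69837) + 59804) = -197628*(sqrt(22883) + 59804) = -197628*(7*sqrt(467) + 59804) = -197628*(59804 + 7*sqrt(467)) = -11818944912 - 1383396*sqrt(467)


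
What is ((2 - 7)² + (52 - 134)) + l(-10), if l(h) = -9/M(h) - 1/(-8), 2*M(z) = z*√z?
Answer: -455/8 - 9*I*√10/50 ≈ -56.875 - 0.56921*I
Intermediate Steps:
M(z) = z^(3/2)/2 (M(z) = (z*√z)/2 = z^(3/2)/2)
l(h) = ⅛ - 18/h^(3/2) (l(h) = -9*2/h^(3/2) - 1/(-8) = -18/h^(3/2) - 1*(-⅛) = -18/h^(3/2) + ⅛ = ⅛ - 18/h^(3/2))
((2 - 7)² + (52 - 134)) + l(-10) = ((2 - 7)² + (52 - 134)) + (⅛ - 9*I*√10/50) = ((-5)² - 82) + (⅛ - 9*I*√10/50) = (25 - 82) + (⅛ - 9*I*√10/50) = -57 + (⅛ - 9*I*√10/50) = -455/8 - 9*I*√10/50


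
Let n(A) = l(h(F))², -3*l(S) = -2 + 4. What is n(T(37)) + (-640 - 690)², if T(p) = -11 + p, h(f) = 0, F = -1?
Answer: 15920104/9 ≈ 1.7689e+6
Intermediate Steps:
l(S) = -⅔ (l(S) = -(-2 + 4)/3 = -⅓*2 = -⅔)
n(A) = 4/9 (n(A) = (-⅔)² = 4/9)
n(T(37)) + (-640 - 690)² = 4/9 + (-640 - 690)² = 4/9 + (-1330)² = 4/9 + 1768900 = 15920104/9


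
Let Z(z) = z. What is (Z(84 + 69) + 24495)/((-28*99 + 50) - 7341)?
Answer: -24648/10063 ≈ -2.4494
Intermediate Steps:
(Z(84 + 69) + 24495)/((-28*99 + 50) - 7341) = ((84 + 69) + 24495)/((-28*99 + 50) - 7341) = (153 + 24495)/((-2772 + 50) - 7341) = 24648/(-2722 - 7341) = 24648/(-10063) = 24648*(-1/10063) = -24648/10063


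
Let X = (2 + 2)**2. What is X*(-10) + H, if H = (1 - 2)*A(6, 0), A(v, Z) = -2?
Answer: -158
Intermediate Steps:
X = 16 (X = 4**2 = 16)
H = 2 (H = (1 - 2)*(-2) = -1*(-2) = 2)
X*(-10) + H = 16*(-10) + 2 = -160 + 2 = -158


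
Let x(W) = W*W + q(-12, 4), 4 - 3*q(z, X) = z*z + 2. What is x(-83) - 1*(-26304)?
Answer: 99437/3 ≈ 33146.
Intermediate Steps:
q(z, X) = ⅔ - z²/3 (q(z, X) = 4/3 - (z*z + 2)/3 = 4/3 - (z² + 2)/3 = 4/3 - (2 + z²)/3 = 4/3 + (-⅔ - z²/3) = ⅔ - z²/3)
x(W) = -142/3 + W² (x(W) = W*W + (⅔ - ⅓*(-12)²) = W² + (⅔ - ⅓*144) = W² + (⅔ - 48) = W² - 142/3 = -142/3 + W²)
x(-83) - 1*(-26304) = (-142/3 + (-83)²) - 1*(-26304) = (-142/3 + 6889) + 26304 = 20525/3 + 26304 = 99437/3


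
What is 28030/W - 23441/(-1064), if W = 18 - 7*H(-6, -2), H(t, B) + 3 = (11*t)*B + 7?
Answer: -3965013/496888 ≈ -7.9797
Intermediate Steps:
H(t, B) = 4 + 11*B*t (H(t, B) = -3 + ((11*t)*B + 7) = -3 + (11*B*t + 7) = -3 + (7 + 11*B*t) = 4 + 11*B*t)
W = -934 (W = 18 - 7*(4 + 11*(-2)*(-6)) = 18 - 7*(4 + 132) = 18 - 7*136 = 18 - 952 = -934)
28030/W - 23441/(-1064) = 28030/(-934) - 23441/(-1064) = 28030*(-1/934) - 23441*(-1/1064) = -14015/467 + 23441/1064 = -3965013/496888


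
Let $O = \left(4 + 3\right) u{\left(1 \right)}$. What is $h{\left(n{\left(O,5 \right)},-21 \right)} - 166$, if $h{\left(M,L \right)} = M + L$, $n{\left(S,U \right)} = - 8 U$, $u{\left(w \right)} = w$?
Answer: $-227$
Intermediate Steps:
$O = 7$ ($O = \left(4 + 3\right) 1 = 7 \cdot 1 = 7$)
$h{\left(M,L \right)} = L + M$
$h{\left(n{\left(O,5 \right)},-21 \right)} - 166 = \left(-21 - 40\right) - 166 = -61 - 166 = -227$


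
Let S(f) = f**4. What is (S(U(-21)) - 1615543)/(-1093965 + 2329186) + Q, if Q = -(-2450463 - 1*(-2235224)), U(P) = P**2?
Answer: 303688976637/1235221 ≈ 2.4586e+5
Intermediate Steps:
Q = 215239 (Q = -(-2450463 + 2235224) = -1*(-215239) = 215239)
(S(U(-21)) - 1615543)/(-1093965 + 2329186) + Q = (((-21)**2)**4 - 1615543)/(-1093965 + 2329186) + 215239 = (441**4 - 1615543)/1235221 + 215239 = (37822859361 - 1615543)*(1/1235221) + 215239 = 37821243818*(1/1235221) + 215239 = 37821243818/1235221 + 215239 = 303688976637/1235221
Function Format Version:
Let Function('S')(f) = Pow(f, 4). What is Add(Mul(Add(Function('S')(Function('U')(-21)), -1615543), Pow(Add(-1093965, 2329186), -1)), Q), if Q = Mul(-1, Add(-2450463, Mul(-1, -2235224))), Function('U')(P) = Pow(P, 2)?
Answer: Rational(303688976637, 1235221) ≈ 2.4586e+5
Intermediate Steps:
Q = 215239 (Q = Mul(-1, Add(-2450463, 2235224)) = Mul(-1, -215239) = 215239)
Add(Mul(Add(Function('S')(Function('U')(-21)), -1615543), Pow(Add(-1093965, 2329186), -1)), Q) = Add(Mul(Add(Pow(Pow(-21, 2), 4), -1615543), Pow(Add(-1093965, 2329186), -1)), 215239) = Add(Mul(Add(Pow(441, 4), -1615543), Pow(1235221, -1)), 215239) = Add(Mul(Add(37822859361, -1615543), Rational(1, 1235221)), 215239) = Add(Mul(37821243818, Rational(1, 1235221)), 215239) = Add(Rational(37821243818, 1235221), 215239) = Rational(303688976637, 1235221)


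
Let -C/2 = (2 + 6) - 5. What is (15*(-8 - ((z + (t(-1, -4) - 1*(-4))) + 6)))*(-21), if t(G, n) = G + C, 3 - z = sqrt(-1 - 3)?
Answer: 4410 - 630*I ≈ 4410.0 - 630.0*I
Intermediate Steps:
C = -6 (C = -2*((2 + 6) - 5) = -2*(8 - 5) = -2*3 = -6)
z = 3 - 2*I (z = 3 - sqrt(-1 - 3) = 3 - sqrt(-4) = 3 - 2*I ≈ 3.0 - 2.0*I)
t(G, n) = -6 + G (t(G, n) = G - 6 = -6 + G)
(15*(-8 - ((z + (t(-1, -4) - 1*(-4))) + 6)))*(-21) = (15*(-8 - (((3 - 2*I) + ((-6 - 1) - 1*(-4))) + 6)))*(-21) = (15*(-8 - (((3 - 2*I) + (-7 + 4)) + 6)))*(-21) = (15*(-8 - (((3 - 2*I) - 3) + 6)))*(-21) = (15*(-8 - (-2*I + 6)))*(-21) = (15*(-8 - (6 - 2*I)))*(-21) = (15*(-8 + (-6 + 2*I)))*(-21) = (15*(-14 + 2*I))*(-21) = (-210 + 30*I)*(-21) = 4410 - 630*I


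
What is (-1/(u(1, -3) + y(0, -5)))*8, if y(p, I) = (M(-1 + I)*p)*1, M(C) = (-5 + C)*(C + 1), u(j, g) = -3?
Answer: 8/3 ≈ 2.6667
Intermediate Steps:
M(C) = (1 + C)*(-5 + C) (M(C) = (-5 + C)*(1 + C) = (1 + C)*(-5 + C))
y(p, I) = p*(-1 + (-1 + I)² - 4*I) (y(p, I) = ((-5 + (-1 + I)² - 4*(-1 + I))*p)*1 = ((-5 + (-1 + I)² + (4 - 4*I))*p)*1 = ((-1 + (-1 + I)² - 4*I)*p)*1 = (p*(-1 + (-1 + I)² - 4*I))*1 = p*(-1 + (-1 + I)² - 4*I))
(-1/(u(1, -3) + y(0, -5)))*8 = (-1/(-3 - 5*0*(-6 - 5)))*8 = (-1/(-3 - 5*0*(-11)))*8 = (-1/(-3 + 0))*8 = (-1/(-3))*8 = -⅓*(-1)*8 = (⅓)*8 = 8/3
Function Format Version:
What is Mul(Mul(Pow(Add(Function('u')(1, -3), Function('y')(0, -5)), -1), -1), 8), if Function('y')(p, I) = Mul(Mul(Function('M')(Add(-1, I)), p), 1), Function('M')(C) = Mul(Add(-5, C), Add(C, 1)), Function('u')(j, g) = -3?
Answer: Rational(8, 3) ≈ 2.6667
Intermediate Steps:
Function('M')(C) = Mul(Add(1, C), Add(-5, C)) (Function('M')(C) = Mul(Add(-5, C), Add(1, C)) = Mul(Add(1, C), Add(-5, C)))
Function('y')(p, I) = Mul(p, Add(-1, Pow(Add(-1, I), 2), Mul(-4, I))) (Function('y')(p, I) = Mul(Mul(Add(-5, Pow(Add(-1, I), 2), Mul(-4, Add(-1, I))), p), 1) = Mul(Mul(Add(-5, Pow(Add(-1, I), 2), Add(4, Mul(-4, I))), p), 1) = Mul(Mul(Add(-1, Pow(Add(-1, I), 2), Mul(-4, I)), p), 1) = Mul(Mul(p, Add(-1, Pow(Add(-1, I), 2), Mul(-4, I))), 1) = Mul(p, Add(-1, Pow(Add(-1, I), 2), Mul(-4, I))))
Mul(Mul(Pow(Add(Function('u')(1, -3), Function('y')(0, -5)), -1), -1), 8) = Mul(Mul(Pow(Add(-3, Mul(-5, 0, Add(-6, -5))), -1), -1), 8) = Mul(Mul(Pow(Add(-3, Mul(-5, 0, -11)), -1), -1), 8) = Mul(Mul(Pow(Add(-3, 0), -1), -1), 8) = Mul(Mul(Pow(-3, -1), -1), 8) = Mul(Mul(Rational(-1, 3), -1), 8) = Mul(Rational(1, 3), 8) = Rational(8, 3)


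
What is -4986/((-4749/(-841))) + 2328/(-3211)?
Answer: -4491834786/5083013 ≈ -883.70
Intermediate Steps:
-4986/((-4749/(-841))) + 2328/(-3211) = -4986/((-4749*(-1/841))) + 2328*(-1/3211) = -4986/4749/841 - 2328/3211 = -4986*841/4749 - 2328/3211 = -1397742/1583 - 2328/3211 = -4491834786/5083013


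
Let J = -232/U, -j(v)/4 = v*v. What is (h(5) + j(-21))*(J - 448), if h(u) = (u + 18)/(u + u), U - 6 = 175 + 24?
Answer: 811016212/1025 ≈ 7.9124e+5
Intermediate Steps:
j(v) = -4*v**2 (j(v) = -4*v*v = -4*v**2)
U = 205 (U = 6 + (175 + 24) = 6 + 199 = 205)
h(u) = (18 + u)/(2*u) (h(u) = (18 + u)/((2*u)) = (18 + u)*(1/(2*u)) = (18 + u)/(2*u))
J = -232/205 ≈ -1.1317
(h(5) + j(-21))*(J - 448) = ((1/2)*(18 + 5)/5 - 4*(-21)**2)*(-232/205 - 448) = ((1/2)*(1/5)*23 - 4*441)*(-92072/205) = (23/10 - 1764)*(-92072/205) = -17617/10*(-92072/205) = 811016212/1025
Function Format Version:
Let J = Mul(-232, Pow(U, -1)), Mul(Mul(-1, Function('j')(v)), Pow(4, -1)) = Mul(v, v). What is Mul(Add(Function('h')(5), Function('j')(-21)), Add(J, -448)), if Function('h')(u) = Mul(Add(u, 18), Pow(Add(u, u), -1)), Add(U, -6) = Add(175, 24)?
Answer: Rational(811016212, 1025) ≈ 7.9124e+5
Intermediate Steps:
Function('j')(v) = Mul(-4, Pow(v, 2)) (Function('j')(v) = Mul(-4, Mul(v, v)) = Mul(-4, Pow(v, 2)))
U = 205 (U = Add(6, Add(175, 24)) = Add(6, 199) = 205)
Function('h')(u) = Mul(Rational(1, 2), Pow(u, -1), Add(18, u)) (Function('h')(u) = Mul(Add(18, u), Pow(Mul(2, u), -1)) = Mul(Add(18, u), Mul(Rational(1, 2), Pow(u, -1))) = Mul(Rational(1, 2), Pow(u, -1), Add(18, u)))
J = Rational(-232, 205) (J = Mul(-232, Pow(205, -1)) = Mul(-232, Rational(1, 205)) = Rational(-232, 205) ≈ -1.1317)
Mul(Add(Function('h')(5), Function('j')(-21)), Add(J, -448)) = Mul(Add(Mul(Rational(1, 2), Pow(5, -1), Add(18, 5)), Mul(-4, Pow(-21, 2))), Add(Rational(-232, 205), -448)) = Mul(Add(Mul(Rational(1, 2), Rational(1, 5), 23), Mul(-4, 441)), Rational(-92072, 205)) = Mul(Add(Rational(23, 10), -1764), Rational(-92072, 205)) = Mul(Rational(-17617, 10), Rational(-92072, 205)) = Rational(811016212, 1025)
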